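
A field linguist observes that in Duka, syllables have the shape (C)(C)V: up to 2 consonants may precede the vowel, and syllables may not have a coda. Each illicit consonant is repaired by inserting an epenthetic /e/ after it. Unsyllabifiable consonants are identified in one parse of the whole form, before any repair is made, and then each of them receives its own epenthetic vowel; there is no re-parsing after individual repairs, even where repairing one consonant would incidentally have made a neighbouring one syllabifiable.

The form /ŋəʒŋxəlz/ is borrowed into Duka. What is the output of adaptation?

The consonants /ʒ/, /l/, /z/ cannot be parsed into a legal (C)(C)V syllable (no codas are permitted; onsets may contain at most 2 consonants).
Epenthesis after each stranded consonant: /ʒ/ → /ʒe/, /l/ → /le/, /z/ → /ze/.

ŋəʒeŋxəleze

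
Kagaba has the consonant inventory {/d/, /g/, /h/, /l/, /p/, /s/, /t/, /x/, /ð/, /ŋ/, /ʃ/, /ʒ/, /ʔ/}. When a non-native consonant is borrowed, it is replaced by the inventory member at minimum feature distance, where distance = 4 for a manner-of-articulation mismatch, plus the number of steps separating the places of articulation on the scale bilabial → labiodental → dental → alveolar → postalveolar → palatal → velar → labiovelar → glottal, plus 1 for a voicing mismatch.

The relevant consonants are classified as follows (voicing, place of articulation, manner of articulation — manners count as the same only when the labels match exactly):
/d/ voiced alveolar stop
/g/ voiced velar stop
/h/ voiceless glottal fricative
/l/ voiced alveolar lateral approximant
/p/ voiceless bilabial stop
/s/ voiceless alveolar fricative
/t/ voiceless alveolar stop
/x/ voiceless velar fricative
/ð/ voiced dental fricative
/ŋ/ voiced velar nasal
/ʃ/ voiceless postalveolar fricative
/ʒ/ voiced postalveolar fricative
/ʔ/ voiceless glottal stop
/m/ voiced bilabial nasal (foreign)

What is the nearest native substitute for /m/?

p

/p/ is closest: manner differs (nasal→stop, +4), place distance 0 (bilabial→bilabial), voicing differs (+1); total 5. Next closest is /ð/ at distance 6.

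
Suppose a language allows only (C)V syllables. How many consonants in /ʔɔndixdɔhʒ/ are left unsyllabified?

4

Under (C)V, the unsyllabifiable consonants are /n/, /x/, /h/, /ʒ/ (no codas are permitted; onsets are limited to one consonant).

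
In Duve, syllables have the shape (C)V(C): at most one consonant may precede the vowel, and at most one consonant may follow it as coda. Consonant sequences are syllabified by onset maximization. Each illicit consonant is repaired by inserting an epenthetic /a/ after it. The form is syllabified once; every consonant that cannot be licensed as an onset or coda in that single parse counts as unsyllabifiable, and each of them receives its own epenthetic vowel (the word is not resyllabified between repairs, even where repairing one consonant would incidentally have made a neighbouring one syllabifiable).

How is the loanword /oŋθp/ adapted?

Syllabifying with onset maximization leaves /θ/, /p/ stranded (at most one coda consonant is licensed; onsets are limited to one consonant).
Inserting the epenthetic vowel yields /θ/ → /θa/, /p/ → /pa/.

oŋθapa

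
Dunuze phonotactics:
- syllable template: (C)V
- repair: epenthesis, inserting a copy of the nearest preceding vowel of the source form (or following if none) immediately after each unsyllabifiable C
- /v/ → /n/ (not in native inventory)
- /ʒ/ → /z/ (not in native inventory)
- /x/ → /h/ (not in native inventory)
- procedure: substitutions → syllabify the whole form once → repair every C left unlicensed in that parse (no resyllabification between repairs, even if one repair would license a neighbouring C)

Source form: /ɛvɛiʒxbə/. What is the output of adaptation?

Substitution: /v/ → /n/, /ʒ/ → /z/, /x/ → /h/, giving /ɛnɛizhbə/.
The consonants /z/, /h/ cannot be parsed into a legal (C)V syllable (no codas are permitted; onsets are limited to one consonant).
Inserting the epenthetic vowel yields /z/ → /zi/, /h/ → /hi/.

ɛnɛizihibə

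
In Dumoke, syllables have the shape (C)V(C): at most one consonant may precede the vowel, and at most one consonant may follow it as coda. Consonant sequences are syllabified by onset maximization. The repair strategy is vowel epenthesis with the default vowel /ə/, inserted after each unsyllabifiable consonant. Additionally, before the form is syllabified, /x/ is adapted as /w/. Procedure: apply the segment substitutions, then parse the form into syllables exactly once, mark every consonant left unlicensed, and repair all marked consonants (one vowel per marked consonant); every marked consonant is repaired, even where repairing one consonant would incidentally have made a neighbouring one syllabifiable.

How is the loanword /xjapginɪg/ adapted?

wəjapginɪg

Substitution: /x/ → /w/, giving /wjapginɪg/.
Under (C)V(C), the unsyllabifiable consonants are /w/ (at most one coda consonant is licensed; onsets are limited to one consonant).
Epenthesis after each stranded consonant: /w/ → /wə/.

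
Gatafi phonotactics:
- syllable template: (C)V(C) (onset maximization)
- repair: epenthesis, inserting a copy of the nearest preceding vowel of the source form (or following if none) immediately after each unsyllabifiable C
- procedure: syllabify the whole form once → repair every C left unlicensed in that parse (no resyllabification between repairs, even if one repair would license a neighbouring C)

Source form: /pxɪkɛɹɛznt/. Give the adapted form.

pɪxɪkɛɹɛznɛtɛ

Syllabifying with onset maximization leaves /p/, /n/, /t/ stranded (at most one coda consonant is licensed; onsets are limited to one consonant).
Inserting the epenthetic vowel yields /p/ → /pɪ/, /n/ → /nɛ/, /t/ → /tɛ/.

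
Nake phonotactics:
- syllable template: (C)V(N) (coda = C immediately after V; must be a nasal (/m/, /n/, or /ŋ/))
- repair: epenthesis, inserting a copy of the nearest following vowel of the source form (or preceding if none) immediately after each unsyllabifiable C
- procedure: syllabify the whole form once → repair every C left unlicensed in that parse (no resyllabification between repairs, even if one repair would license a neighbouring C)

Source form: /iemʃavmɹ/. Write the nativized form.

The consonants /v/, /m/, /ɹ/ cannot be parsed into a legal (C)V(N) syllable (only a nasal (/m/, /n/, or /ŋ/) is licensed in coda position; onsets are limited to one consonant).
Inserting the epenthetic vowel yields /v/ → /va/, /m/ → /ma/, /ɹ/ → /ɹa/.

iemʃavamaɹa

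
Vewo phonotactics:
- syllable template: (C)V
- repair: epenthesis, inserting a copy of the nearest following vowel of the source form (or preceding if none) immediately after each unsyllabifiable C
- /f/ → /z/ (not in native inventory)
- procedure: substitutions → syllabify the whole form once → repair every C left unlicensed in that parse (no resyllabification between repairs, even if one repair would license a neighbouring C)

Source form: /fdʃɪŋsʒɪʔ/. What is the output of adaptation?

zɪdɪʃɪŋɪsɪʒɪʔɪ

Substitution: /f/ → /z/, giving /zdʃɪŋsʒɪʔ/.
Under (C)V, the unsyllabifiable consonants are /z/, /d/, /ŋ/, /s/, /ʔ/ (no codas are permitted; onsets are limited to one consonant).
Epenthesis after each stranded consonant: /z/ → /zɪ/, /d/ → /dɪ/, /ŋ/ → /ŋɪ/, /s/ → /sɪ/, /ʔ/ → /ʔɪ/.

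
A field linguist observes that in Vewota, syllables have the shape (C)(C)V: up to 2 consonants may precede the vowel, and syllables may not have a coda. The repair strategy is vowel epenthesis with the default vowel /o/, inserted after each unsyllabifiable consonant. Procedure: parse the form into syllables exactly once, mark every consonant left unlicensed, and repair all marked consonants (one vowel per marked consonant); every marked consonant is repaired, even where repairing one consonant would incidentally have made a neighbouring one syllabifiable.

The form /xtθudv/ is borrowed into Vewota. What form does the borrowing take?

Syllabifying with onset maximization leaves /x/, /d/, /v/ stranded (no codas are permitted; onsets may contain at most 2 consonants).
Epenthesis after each stranded consonant: /x/ → /xo/, /d/ → /do/, /v/ → /vo/.

xotθudovo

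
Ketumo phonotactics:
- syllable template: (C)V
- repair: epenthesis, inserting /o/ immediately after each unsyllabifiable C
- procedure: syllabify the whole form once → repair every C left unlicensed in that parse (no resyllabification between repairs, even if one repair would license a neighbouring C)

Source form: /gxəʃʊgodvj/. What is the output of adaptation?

goxəʃʊgodovojo

Under (C)V, the unsyllabifiable consonants are /g/, /d/, /v/, /j/ (no codas are permitted; onsets are limited to one consonant).
Each unlicensed consonant becomes the onset of a new syllable: /g/ → /go/, /d/ → /do/, /v/ → /vo/, /j/ → /jo/.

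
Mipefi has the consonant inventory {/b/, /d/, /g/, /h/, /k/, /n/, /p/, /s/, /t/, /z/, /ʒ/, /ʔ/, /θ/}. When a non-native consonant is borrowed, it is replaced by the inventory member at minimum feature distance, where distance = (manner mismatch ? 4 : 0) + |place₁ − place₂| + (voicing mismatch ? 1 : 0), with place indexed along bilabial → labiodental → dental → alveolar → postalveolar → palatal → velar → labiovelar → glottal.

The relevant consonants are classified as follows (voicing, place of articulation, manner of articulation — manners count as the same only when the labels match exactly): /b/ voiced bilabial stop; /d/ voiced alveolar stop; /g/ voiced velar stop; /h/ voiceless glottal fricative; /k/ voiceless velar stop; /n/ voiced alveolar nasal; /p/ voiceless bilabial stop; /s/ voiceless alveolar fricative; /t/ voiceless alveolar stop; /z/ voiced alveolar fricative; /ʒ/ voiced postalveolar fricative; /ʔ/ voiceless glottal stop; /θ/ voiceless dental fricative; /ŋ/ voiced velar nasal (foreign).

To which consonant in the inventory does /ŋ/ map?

/n/ is closest: same manner (nasal), place distance 3 (velar→alveolar), same voicing; total 3. Next closest is /g/ at distance 4.

n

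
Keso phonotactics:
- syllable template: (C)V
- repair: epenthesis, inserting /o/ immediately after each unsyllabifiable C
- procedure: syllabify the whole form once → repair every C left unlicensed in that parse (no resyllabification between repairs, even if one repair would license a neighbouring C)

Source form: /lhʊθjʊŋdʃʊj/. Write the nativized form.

Under (C)V, the unsyllabifiable consonants are /l/, /θ/, /ŋ/, /d/, /j/ (no codas are permitted; onsets are limited to one consonant).
Epenthesis after each stranded consonant: /l/ → /lo/, /θ/ → /θo/, /ŋ/ → /ŋo/, /d/ → /do/, /j/ → /jo/.

lohʊθojʊŋodoʃʊjo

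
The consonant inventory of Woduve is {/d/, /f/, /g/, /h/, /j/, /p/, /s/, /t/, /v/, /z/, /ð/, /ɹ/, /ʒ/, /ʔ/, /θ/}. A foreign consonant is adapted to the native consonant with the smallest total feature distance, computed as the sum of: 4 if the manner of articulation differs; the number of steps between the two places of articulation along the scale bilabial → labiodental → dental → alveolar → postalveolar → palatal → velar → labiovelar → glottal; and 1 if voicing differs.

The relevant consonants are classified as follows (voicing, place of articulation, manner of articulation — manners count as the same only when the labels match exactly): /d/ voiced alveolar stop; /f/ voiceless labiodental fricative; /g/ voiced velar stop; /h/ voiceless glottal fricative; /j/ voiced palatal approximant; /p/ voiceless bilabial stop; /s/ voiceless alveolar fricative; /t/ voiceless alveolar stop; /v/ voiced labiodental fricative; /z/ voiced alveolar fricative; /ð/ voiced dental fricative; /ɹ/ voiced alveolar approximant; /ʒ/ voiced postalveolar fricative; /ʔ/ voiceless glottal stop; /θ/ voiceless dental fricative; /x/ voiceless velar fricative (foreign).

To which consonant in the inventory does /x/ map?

h

/h/ is closest: same manner (fricative), place distance 2 (velar→glottal), same voicing; total 2. Next closest is /s/ at distance 3.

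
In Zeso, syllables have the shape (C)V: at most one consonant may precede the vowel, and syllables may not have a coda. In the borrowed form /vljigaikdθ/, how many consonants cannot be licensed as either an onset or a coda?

5

The consonants /v/, /l/, /k/, /d/, /θ/ cannot be parsed into a legal (C)V syllable (no codas are permitted; onsets are limited to one consonant).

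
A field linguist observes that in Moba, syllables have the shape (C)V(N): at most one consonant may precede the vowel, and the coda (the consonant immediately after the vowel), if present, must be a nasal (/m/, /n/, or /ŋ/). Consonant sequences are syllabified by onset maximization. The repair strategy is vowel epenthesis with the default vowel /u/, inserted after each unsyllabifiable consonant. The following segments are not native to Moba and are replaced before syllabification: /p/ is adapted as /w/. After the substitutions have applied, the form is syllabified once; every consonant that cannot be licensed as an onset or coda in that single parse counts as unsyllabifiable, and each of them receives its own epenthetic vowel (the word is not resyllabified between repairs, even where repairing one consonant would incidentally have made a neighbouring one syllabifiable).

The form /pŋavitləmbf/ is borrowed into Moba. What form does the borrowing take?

Substitution: /p/ → /w/, giving /wŋavitləmbf/.
Syllabifying with onset maximization leaves /w/, /t/, /b/, /f/ stranded (only a nasal (/m/, /n/, or /ŋ/) is licensed in coda position; onsets are limited to one consonant).
Epenthesis after each stranded consonant: /w/ → /wu/, /t/ → /tu/, /b/ → /bu/, /f/ → /fu/.

wuŋavituləmbufu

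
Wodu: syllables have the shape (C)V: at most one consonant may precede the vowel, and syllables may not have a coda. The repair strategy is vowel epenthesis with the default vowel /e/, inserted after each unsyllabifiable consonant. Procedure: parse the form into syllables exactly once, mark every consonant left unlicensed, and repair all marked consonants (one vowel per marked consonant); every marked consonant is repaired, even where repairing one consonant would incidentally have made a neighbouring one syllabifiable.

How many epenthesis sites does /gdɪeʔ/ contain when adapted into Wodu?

2

The unsyllabifiable consonants are /g/, /ʔ/; each receives one epenthetic vowel.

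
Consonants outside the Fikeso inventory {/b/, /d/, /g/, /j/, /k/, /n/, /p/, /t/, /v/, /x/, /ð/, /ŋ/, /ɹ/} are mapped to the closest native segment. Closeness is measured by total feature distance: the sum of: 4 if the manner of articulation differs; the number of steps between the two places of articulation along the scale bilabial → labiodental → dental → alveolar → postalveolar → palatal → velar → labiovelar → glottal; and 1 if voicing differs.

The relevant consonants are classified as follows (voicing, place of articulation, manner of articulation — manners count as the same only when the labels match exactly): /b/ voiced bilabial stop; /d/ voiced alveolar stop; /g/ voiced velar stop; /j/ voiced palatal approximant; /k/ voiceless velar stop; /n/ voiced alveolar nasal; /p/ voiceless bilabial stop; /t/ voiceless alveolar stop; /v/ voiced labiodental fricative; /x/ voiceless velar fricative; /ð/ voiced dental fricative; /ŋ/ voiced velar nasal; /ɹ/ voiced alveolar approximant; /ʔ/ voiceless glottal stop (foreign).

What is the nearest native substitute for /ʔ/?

/k/ is closest: same manner (stop), place distance 2 (glottal→velar), same voicing; total 2. Next closest is /g/ at distance 3.

k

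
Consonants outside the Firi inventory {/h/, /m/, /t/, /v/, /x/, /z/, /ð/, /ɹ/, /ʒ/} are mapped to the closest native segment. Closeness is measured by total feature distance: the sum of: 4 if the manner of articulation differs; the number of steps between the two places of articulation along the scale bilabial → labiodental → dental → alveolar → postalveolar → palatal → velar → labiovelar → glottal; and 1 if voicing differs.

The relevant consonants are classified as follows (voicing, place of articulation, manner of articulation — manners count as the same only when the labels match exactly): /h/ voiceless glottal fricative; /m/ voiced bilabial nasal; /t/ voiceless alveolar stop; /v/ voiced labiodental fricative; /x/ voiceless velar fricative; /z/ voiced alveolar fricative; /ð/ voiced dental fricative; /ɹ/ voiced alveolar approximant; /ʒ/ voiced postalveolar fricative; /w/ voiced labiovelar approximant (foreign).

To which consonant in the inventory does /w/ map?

ɹ

/ɹ/ is closest: same manner (approximant), place distance 4 (labiovelar→alveolar), same voicing; total 4. Next closest is /h/ at distance 6.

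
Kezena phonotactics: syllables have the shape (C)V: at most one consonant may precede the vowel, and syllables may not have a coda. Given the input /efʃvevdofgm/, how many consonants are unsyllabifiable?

Under (C)V, the unsyllabifiable consonants are /f/, /ʃ/, /v/, /f/, /g/, /m/ (no codas are permitted; onsets are limited to one consonant).

6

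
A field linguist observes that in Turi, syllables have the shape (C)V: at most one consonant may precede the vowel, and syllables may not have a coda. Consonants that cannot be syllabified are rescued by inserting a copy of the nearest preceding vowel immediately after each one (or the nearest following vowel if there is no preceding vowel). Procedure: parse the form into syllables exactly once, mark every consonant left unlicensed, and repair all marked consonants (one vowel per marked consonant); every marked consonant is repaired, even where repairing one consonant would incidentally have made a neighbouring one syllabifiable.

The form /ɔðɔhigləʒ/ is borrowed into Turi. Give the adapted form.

ɔðɔhigiləʒə

Syllabifying with onset maximization leaves /g/, /ʒ/ stranded (no codas are permitted; onsets are limited to one consonant).
Each unlicensed consonant becomes the onset of a new syllable: /g/ → /gi/, /ʒ/ → /ʒə/.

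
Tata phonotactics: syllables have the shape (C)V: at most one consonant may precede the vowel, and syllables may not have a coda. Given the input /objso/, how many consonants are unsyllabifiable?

Syllabifying with onset maximization leaves /b/, /j/ stranded (no codas are permitted; onsets are limited to one consonant).

2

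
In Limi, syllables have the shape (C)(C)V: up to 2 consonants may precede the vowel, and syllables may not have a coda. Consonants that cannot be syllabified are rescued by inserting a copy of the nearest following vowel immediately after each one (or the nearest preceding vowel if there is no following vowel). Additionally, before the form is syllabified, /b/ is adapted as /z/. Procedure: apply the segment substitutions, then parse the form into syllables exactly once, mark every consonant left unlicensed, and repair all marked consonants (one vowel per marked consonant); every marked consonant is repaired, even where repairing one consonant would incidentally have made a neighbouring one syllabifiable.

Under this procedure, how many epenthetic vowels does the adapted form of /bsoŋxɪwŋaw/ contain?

1

After substitution the input is /zsoŋxɪwŋaw/.
The unsyllabifiable consonants are /w/; each receives one epenthetic vowel.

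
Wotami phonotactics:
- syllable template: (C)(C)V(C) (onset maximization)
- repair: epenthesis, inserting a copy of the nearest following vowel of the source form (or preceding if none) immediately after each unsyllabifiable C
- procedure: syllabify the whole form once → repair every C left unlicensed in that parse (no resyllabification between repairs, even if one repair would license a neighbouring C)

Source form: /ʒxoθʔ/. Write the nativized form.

The consonants /ʔ/ cannot be parsed into a legal (C)(C)V(C) syllable (at most one coda consonant is licensed; onsets may contain at most 2 consonants).
Inserting the epenthetic vowel yields /ʔ/ → /ʔo/.

ʒxoθʔo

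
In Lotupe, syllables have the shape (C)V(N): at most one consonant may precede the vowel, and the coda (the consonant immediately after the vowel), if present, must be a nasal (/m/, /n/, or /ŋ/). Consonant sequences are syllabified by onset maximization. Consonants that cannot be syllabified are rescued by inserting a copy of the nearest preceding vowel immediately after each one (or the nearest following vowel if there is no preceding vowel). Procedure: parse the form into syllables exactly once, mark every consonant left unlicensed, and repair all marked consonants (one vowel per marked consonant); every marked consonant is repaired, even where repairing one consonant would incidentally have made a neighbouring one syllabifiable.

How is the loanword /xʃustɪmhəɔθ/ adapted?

Syllabifying with onset maximization leaves /x/, /s/, /θ/ stranded (only a nasal (/m/, /n/, or /ŋ/) is licensed in coda position; onsets are limited to one consonant).
Each unlicensed consonant becomes the onset of a new syllable: /x/ → /xu/, /s/ → /su/, /θ/ → /θɔ/.

xuʃusutɪmhəɔθɔ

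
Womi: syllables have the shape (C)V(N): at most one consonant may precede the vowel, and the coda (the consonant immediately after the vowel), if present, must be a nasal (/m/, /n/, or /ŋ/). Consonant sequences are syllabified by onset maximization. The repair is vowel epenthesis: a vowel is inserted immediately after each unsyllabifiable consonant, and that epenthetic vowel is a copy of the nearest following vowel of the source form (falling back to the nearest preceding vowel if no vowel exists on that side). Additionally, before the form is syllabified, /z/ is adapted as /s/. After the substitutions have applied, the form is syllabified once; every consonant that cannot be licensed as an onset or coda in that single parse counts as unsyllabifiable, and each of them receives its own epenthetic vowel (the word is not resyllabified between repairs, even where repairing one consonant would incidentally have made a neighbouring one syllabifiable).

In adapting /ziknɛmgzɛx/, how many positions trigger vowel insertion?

After substitution the input is /siknɛmgsɛx/.
The unsyllabifiable consonants are /k/, /g/, /x/; each receives one epenthetic vowel.

3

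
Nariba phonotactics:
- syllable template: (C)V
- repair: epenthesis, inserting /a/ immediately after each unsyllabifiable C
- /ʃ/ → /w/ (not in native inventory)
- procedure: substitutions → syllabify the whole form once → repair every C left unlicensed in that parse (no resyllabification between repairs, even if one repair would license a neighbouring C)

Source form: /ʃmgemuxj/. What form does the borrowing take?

Substitution: /ʃ/ → /w/, giving /wmgemuxj/.
The consonants /w/, /m/, /x/, /j/ cannot be parsed into a legal (C)V syllable (no codas are permitted; onsets are limited to one consonant).
Epenthesis after each stranded consonant: /w/ → /wa/, /m/ → /ma/, /x/ → /xa/, /j/ → /ja/.

wamagemuxaja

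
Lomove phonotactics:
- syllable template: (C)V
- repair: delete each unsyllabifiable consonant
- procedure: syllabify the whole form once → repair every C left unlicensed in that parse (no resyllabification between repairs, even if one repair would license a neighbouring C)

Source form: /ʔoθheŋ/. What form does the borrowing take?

ʔohe

Syllabifying with onset maximization leaves /θ/, /ŋ/ stranded (no codas are permitted; onsets are limited to one consonant).
Deletion applies to /θ/, /ŋ/.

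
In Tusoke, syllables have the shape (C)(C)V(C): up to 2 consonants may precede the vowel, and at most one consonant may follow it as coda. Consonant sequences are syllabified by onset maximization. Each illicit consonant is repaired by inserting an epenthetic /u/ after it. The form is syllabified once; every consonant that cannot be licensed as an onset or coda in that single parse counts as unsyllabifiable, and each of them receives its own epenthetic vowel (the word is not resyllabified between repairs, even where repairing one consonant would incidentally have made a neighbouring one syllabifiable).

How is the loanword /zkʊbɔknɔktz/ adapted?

zkʊbɔknɔktuzu

The consonants /t/, /z/ cannot be parsed into a legal (C)(C)V(C) syllable (at most one coda consonant is licensed; onsets may contain at most 2 consonants).
Each unlicensed consonant becomes the onset of a new syllable: /t/ → /tu/, /z/ → /zu/.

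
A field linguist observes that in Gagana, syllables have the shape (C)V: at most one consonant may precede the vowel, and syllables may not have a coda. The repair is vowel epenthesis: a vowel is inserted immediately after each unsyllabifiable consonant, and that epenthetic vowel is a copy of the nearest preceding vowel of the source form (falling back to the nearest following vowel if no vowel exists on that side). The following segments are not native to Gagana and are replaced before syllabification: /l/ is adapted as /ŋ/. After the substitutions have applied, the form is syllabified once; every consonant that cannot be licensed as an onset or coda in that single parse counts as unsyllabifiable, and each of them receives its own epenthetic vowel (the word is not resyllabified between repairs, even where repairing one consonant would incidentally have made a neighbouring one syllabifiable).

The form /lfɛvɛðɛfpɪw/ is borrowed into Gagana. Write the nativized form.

Substitution: /l/ → /ŋ/, giving /ŋfɛvɛðɛfpɪw/.
The consonants /ŋ/, /f/, /w/ cannot be parsed into a legal (C)V syllable (no codas are permitted; onsets are limited to one consonant).
Each unlicensed consonant becomes the onset of a new syllable: /ŋ/ → /ŋɛ/, /f/ → /fɛ/, /w/ → /wɪ/.

ŋɛfɛvɛðɛfɛpɪwɪ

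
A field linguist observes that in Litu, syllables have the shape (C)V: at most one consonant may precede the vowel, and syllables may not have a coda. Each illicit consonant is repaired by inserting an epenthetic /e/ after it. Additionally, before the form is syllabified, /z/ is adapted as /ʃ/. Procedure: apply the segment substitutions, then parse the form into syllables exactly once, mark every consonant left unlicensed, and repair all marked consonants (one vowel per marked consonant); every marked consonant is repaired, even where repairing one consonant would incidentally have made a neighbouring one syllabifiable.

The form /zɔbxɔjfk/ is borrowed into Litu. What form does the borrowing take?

Substitution: /z/ → /ʃ/, giving /ʃɔbxɔjfk/.
Under (C)V, the unsyllabifiable consonants are /b/, /j/, /f/, /k/ (no codas are permitted; onsets are limited to one consonant).
Epenthesis after each stranded consonant: /b/ → /be/, /j/ → /je/, /f/ → /fe/, /k/ → /ke/.

ʃɔbexɔjefeke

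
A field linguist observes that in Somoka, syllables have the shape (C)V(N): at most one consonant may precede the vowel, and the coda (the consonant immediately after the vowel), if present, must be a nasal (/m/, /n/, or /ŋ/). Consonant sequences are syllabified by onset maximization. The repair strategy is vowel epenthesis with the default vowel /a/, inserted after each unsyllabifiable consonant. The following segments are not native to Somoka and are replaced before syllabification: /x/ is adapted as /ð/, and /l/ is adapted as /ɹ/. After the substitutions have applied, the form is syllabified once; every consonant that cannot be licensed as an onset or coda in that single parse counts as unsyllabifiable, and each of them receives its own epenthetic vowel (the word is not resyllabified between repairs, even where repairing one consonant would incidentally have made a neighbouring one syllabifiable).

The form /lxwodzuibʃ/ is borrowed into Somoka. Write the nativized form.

ɹaðawodazuibaʃa

Substitution: /l/ → /ɹ/, /x/ → /ð/, giving /ɹðwodzuibʃ/.
Under (C)V(N), the unsyllabifiable consonants are /ɹ/, /ð/, /d/, /b/, /ʃ/ (only a nasal (/m/, /n/, or /ŋ/) is licensed in coda position; onsets are limited to one consonant).
Epenthesis after each stranded consonant: /ɹ/ → /ɹa/, /ð/ → /ða/, /d/ → /da/, /b/ → /ba/, /ʃ/ → /ʃa/.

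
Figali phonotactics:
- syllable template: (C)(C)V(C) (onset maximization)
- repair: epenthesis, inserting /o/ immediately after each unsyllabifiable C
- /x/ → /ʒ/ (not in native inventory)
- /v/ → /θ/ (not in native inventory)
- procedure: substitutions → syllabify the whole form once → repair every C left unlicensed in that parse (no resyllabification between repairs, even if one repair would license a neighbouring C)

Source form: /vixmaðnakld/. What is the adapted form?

Substitution: /v/ → /θ/, /x/ → /ʒ/, giving /θiʒmaðnakld/.
Under (C)(C)V(C), the unsyllabifiable consonants are /l/, /d/ (at most one coda consonant is licensed; onsets may contain at most 2 consonants).
Each unlicensed consonant becomes the onset of a new syllable: /l/ → /lo/, /d/ → /do/.

θiʒmaðnaklodo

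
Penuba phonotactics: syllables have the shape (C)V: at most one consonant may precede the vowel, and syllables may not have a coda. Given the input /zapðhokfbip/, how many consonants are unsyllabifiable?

Under (C)V, the unsyllabifiable consonants are /p/, /ð/, /k/, /f/, /p/ (no codas are permitted; onsets are limited to one consonant).

5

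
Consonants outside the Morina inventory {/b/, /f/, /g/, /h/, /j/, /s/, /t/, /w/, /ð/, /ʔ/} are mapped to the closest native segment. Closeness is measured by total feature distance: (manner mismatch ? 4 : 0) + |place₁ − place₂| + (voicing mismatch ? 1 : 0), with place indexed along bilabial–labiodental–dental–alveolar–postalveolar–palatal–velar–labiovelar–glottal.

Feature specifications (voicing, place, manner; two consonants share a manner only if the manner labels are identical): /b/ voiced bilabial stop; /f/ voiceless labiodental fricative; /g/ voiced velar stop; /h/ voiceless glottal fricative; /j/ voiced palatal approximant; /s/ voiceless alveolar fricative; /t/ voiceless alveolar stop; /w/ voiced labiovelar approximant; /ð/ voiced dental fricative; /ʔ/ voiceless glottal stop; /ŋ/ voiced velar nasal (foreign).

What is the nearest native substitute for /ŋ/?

g

/g/ is closest: manner differs (nasal→stop, +4), place distance 0 (velar→velar), same voicing; total 4. Next closest is /j/ at distance 5.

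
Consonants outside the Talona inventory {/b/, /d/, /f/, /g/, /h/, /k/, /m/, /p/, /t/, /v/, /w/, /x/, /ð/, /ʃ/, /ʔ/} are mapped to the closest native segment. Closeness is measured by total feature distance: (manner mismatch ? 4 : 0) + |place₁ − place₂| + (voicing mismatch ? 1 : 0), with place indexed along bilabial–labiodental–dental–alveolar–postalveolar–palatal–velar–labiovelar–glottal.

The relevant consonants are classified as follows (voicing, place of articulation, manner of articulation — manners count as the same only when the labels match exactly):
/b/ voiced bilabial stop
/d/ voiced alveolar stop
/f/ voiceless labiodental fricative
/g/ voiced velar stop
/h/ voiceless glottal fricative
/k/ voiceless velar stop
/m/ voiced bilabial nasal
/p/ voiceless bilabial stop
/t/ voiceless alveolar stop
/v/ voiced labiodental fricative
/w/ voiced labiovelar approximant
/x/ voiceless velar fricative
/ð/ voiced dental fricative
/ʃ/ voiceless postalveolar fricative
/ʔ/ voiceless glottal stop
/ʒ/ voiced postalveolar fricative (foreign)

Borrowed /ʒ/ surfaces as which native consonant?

ʃ

/ʃ/ is closest: same manner (fricative), place distance 0 (postalveolar→postalveolar), voicing differs (+1); total 1. Next closest is /ð/ at distance 2.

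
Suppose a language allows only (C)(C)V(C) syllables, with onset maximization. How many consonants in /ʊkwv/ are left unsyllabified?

The consonants /w/, /v/ cannot be parsed into a legal (C)(C)V(C) syllable (at most one coda consonant is licensed; onsets may contain at most 2 consonants).

2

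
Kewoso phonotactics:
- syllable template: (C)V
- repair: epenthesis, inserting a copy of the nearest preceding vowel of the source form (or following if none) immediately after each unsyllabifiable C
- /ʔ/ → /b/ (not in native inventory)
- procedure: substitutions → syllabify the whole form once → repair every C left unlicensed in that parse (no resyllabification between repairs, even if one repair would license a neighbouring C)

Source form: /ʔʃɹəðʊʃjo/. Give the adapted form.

bəʃəɹəðʊʃʊjo

Substitution: /ʔ/ → /b/, giving /bʃɹəðʊʃjo/.
The consonants /b/, /ʃ/, /ʃ/ cannot be parsed into a legal (C)V syllable (no codas are permitted; onsets are limited to one consonant).
Epenthesis after each stranded consonant: /b/ → /bə/, /ʃ/ → /ʃə/, /ʃ/ → /ʃʊ/.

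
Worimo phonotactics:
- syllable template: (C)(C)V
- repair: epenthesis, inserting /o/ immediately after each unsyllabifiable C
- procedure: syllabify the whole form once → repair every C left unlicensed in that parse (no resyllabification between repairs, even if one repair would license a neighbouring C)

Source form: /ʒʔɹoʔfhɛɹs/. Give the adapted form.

The consonants /ʒ/, /ʔ/, /ɹ/, /s/ cannot be parsed into a legal (C)(C)V syllable (no codas are permitted; onsets may contain at most 2 consonants).
Epenthesis after each stranded consonant: /ʒ/ → /ʒo/, /ʔ/ → /ʔo/, /ɹ/ → /ɹo/, /s/ → /so/.

ʒoʔɹoʔofhɛɹoso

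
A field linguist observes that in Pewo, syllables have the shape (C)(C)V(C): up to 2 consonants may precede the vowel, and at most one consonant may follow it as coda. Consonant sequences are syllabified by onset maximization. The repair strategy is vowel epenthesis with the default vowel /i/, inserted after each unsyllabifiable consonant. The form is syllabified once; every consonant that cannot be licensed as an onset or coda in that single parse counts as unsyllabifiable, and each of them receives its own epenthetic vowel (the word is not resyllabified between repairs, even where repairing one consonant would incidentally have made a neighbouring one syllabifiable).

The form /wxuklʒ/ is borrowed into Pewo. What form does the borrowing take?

wxukliʒi

Syllabifying with onset maximization leaves /l/, /ʒ/ stranded (at most one coda consonant is licensed; onsets may contain at most 2 consonants).
Each unlicensed consonant becomes the onset of a new syllable: /l/ → /li/, /ʒ/ → /ʒi/.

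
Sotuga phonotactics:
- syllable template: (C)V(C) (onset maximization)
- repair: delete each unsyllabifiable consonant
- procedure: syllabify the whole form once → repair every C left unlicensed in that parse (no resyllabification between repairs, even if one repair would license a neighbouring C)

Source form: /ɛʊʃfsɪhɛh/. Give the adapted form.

ɛʊʃsɪhɛh

Under (C)V(C), the unsyllabifiable consonants are /f/ (at most one coda consonant is licensed; onsets are limited to one consonant).
Each unlicensed consonant is deleted: /f/.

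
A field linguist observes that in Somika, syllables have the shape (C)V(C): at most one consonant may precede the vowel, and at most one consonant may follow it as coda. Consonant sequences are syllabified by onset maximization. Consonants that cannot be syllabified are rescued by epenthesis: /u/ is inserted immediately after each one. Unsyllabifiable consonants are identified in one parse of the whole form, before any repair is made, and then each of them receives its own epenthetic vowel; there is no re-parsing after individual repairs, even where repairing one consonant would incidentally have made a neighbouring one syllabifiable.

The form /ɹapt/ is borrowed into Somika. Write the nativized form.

Syllabifying with onset maximization leaves /t/ stranded (at most one coda consonant is licensed; onsets are limited to one consonant).
Inserting the epenthetic vowel yields /t/ → /tu/.

ɹaptu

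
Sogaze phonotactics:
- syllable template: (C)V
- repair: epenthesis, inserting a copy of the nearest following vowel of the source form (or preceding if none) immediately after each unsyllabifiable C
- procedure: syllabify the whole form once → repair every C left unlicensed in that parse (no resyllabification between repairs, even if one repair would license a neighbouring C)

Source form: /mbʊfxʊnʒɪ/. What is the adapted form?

mʊbʊfʊxʊnɪʒɪ

Under (C)V, the unsyllabifiable consonants are /m/, /f/, /n/ (no codas are permitted; onsets are limited to one consonant).
Inserting the epenthetic vowel yields /m/ → /mʊ/, /f/ → /fʊ/, /n/ → /nɪ/.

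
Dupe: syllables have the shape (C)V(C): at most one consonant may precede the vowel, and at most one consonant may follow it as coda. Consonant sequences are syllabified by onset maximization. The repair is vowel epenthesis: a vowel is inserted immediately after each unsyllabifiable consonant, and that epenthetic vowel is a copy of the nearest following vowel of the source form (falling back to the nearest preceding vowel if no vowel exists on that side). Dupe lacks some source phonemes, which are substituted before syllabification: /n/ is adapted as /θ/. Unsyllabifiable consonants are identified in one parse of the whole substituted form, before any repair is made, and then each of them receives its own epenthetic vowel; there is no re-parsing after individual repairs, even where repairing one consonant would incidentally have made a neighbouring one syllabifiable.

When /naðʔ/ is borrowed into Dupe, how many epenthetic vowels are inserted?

After substitution the input is /θaðʔ/.
The unsyllabifiable consonants are /ʔ/; each receives one epenthetic vowel.

1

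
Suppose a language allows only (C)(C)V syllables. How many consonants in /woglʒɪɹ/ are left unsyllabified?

2

The consonants /g/, /ɹ/ cannot be parsed into a legal (C)(C)V syllable (no codas are permitted; onsets may contain at most 2 consonants).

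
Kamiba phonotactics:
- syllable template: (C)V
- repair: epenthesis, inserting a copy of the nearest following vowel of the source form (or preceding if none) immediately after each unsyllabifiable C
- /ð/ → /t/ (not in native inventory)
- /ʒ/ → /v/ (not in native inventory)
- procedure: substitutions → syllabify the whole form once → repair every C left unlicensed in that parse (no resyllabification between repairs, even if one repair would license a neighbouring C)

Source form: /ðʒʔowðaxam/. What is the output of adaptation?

tovoʔowataxama

Substitution: /ð/ → /t/, /ʒ/ → /v/, giving /tvʔowtaxam/.
Under (C)V, the unsyllabifiable consonants are /t/, /v/, /w/, /m/ (no codas are permitted; onsets are limited to one consonant).
Inserting the epenthetic vowel yields /t/ → /to/, /v/ → /vo/, /w/ → /wa/, /m/ → /ma/.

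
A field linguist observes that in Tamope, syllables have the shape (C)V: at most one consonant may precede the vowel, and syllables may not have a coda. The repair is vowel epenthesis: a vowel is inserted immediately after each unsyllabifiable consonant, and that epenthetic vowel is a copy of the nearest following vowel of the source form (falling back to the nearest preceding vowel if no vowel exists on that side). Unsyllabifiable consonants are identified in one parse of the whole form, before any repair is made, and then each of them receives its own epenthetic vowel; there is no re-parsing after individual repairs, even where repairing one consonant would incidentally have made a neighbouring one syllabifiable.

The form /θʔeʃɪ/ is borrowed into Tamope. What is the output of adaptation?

θeʔeʃɪ

The consonants /θ/ cannot be parsed into a legal (C)V syllable (no codas are permitted; onsets are limited to one consonant).
Epenthesis after each stranded consonant: /θ/ → /θe/.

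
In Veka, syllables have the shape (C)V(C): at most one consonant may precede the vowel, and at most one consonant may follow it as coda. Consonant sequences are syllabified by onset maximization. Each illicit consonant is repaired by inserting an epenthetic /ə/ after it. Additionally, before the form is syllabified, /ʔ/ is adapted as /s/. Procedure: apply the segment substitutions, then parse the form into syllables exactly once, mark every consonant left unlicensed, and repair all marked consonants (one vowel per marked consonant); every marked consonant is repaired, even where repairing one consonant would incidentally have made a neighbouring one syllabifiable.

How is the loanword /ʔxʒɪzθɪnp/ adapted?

Substitution: /ʔ/ → /s/, giving /sxʒɪzθɪnp/.
Under (C)V(C), the unsyllabifiable consonants are /s/, /x/, /p/ (at most one coda consonant is licensed; onsets are limited to one consonant).
Inserting the epenthetic vowel yields /s/ → /sə/, /x/ → /xə/, /p/ → /pə/.

səxəʒɪzθɪnpə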